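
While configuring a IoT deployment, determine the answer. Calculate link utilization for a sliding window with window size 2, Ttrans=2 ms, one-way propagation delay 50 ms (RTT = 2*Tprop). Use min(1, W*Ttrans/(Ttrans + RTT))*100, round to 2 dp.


Given: W = 2, Ttrans = 2 ms, RTT = 100 ms (= 2 * Tprop, Tprop = 50 ms)
Cycle time = Ttrans + RTT = 2 + 100 = 102 ms (first packet sent until its ACK returns)
W * Ttrans = 2 * 2 = 4 ms of sending per cycle
W * Ttrans / (Ttrans + RTT) = 4 / 102 = 0.039216
U = min(1, 0.039216) = 0.039216
U% = 3.92%

3.92


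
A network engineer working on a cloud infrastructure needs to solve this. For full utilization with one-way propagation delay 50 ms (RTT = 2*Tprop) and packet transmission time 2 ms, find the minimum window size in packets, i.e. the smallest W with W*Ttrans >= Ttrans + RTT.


Given: Ttrans = 2 ms, RTT = 100 ms (= 2 * Tprop, Tprop = 50 ms)
Time until first ACK returns = Ttrans + RTT = 2 + 100 = 102 ms
Need W * Ttrans >= Ttrans + RTT  ->  W >= (Ttrans + RTT) / Ttrans
(Ttrans + RTT) / Ttrans = 102 / 2 = 51
W_min = ceil(51) = 51

51


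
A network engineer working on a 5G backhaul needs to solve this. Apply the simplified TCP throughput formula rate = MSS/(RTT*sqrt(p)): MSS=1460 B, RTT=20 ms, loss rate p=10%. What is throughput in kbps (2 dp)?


Given: MSS = 1460 bytes, RTT = 20 ms, loss = 10%
RTT in seconds = 20 / 1000 = 0.02
Loss rate = 10% = 0.1
sqrt(loss) = sqrt(0.1) = 0.316227766017
Throughput (bytes/s) = 1460 / (0.02 * 0.316227766017) = 230846.2692
Throughput (kbps) = 230846.2692 * 8 / 1000 = 1846.770154 -> 1846.77 kbps (2 dp)

1846.77


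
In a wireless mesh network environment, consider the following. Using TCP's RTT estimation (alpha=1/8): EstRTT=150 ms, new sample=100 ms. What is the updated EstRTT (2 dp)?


Given: EstRTT = 150 ms, SampleRTT = 100 ms, alpha = 1/8
New EstRTT = (1 - alpha) * EstRTT + alpha * SampleRTT
(7/8) * 150 = 131.25
(1/8) * 100 = 12.5
New EstRTT = 131.25 + 12.5 = 143.75 ms -> 143.75 ms (2 dp)

143.75


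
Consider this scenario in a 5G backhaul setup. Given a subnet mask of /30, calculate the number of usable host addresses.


Given: subnet mask /30
Host bits = 32 - 30 = 2
Total addresses = 2^2 = 4
Usable hosts = 4 - 2 (network + broadcast) = 2

2


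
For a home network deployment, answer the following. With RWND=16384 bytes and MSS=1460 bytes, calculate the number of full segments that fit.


Given: RWND = 16384 bytes, MSS = 1460 bytes
Full segments = floor(RWND / MSS)
Full segments = floor(16384 / 1460)
Full segments = floor(11.2219) = 11

11


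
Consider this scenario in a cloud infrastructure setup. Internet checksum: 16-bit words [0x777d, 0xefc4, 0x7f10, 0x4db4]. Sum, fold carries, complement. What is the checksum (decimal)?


Given words: [0x777d, 0xefc4, 0x7f10, 0x4db4]
Step 1: Sum all words
Raw sum = 30589 + 61380 + 32528 + 19892 = 144389
Step 2: Fold carry: (13317 + 2) = 13319
One's complement = ~13319 & 0xFFFF = 52216

52216


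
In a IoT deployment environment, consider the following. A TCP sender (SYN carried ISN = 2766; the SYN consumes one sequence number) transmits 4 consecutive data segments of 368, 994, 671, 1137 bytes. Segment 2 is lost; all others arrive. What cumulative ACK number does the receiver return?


SYN uses sequence number 2766; first data byte = ISN + 1 = 2767.
Segment 1: SEQ = 2767, len = 368 B, covers [2767, 3134]
Segment 2: SEQ = 3135, len = 994 B, covers [3135, 4128] [LOST]
Segment 3: SEQ = 4129, len = 671 B, covers [4129, 4799]
Segment 4: SEQ = 4800, len = 1137 B, covers [4800, 5936]
In-order data received: bytes [2767, 3134] (segments 1..1).
Segment 2 missing -> gap begins at byte 3135; later segments buffered out of order.
Cumulative ACK = next expected in-order byte = 2767 + 368 = 3135

3135


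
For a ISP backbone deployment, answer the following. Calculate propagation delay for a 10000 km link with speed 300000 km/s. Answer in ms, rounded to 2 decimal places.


Given: distance = 10000 km, speed = 300000 km/s
Delay = distance / speed = 10000 / 300000 seconds
Delay in ms = 10000 * 1000 / 300000
Delay = 33.3333 ms
Rounded to 2 dp = 33.33 ms

33.33


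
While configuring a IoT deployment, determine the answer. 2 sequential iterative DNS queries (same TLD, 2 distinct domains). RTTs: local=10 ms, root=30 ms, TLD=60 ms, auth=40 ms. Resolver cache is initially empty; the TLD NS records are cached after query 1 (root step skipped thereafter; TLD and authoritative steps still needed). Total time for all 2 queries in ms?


Lookup 1 (cold cache): local + root + TLD + auth = 10 + 30 + 60 + 40 = 140 ms
Lookups 2..2 (TLD NS cached -> skip root; new domain -> still ask TLD and auth): local + TLD + auth = 10 + 60 + 40 = 110 ms each
Remaining 1 lookups: 1 * 110 = 110 ms
Total = 140 + 110 = 250 ms

250


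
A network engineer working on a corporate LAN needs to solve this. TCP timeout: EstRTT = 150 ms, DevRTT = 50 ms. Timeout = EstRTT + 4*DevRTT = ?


Given: EstRTT = 150 ms, DevRTT = 50 ms
Timeout = EstRTT + 4 * DevRTT
4 * DevRTT = 4 * 50 = 200
Timeout = 150 + 200 = 350 ms

350


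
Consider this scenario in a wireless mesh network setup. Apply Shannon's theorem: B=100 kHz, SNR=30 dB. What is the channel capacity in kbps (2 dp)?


Given: B = 100 kHz, SNR = 30 dB
SNR linear = 10^(30/10) = 1000
1 + SNR = 1001
log2(1001) = 9.9672262588
C = 100 * 1000 * 9.9672262588 = 996722.6259 bps
C = 996.722626 kbps -> 996.72 kbps (2 dp)

996.72


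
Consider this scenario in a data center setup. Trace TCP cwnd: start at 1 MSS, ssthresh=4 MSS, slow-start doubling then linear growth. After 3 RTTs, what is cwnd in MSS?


RTT 0: cwnd = 1 MSS (initial)
RTT 1: cwnd = 2 MSS (slow start, doubled)
RTT 2: cwnd = 4 MSS (slow start, doubled)
RTT 3: cwnd = 5 MSS (congestion avoidance, +1)

5


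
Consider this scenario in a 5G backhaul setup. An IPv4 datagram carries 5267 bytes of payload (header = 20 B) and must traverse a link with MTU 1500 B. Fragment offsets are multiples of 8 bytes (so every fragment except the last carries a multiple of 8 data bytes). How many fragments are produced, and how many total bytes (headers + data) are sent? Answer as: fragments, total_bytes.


Max data per non-final fragment = floor((MTU - header)/8)*8 = floor((1500 - 20)/8)*8 = floor(1480/8)*8 = 1480 B
Final fragment needs no 8-byte alignment: it can carry up to MTU - header = 1480 B
Non-final fragments needed = ceil((payload - 1480) / 1480) = ceil(3787/1480) = ceil(2.5588) = 3
Number of fragments = 3 + 1 = 4
Fragment sizes (data): 3 * 1480 B + 827 B (last, 827 <= 1480 OK)
Total bytes sent = payload + n_frags * header = 5267 + 4*20 = 5267 + 80 = 5347 B

4, 5347


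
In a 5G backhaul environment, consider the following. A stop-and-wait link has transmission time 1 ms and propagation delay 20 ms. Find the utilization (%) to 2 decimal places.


Given: Ttrans = 1 ms, Tprop = 20 ms
RTT = 2 * Tprop = 2 * 20 = 40 ms
U = Ttrans / (Ttrans + RTT)
U = 1 / (1 + 40)
U = 1 / 41 = 0.02439
U% = 2.44%

2.44


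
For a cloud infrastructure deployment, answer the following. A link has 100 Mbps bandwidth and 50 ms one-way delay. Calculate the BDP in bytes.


Given: bandwidth = 100 Mbps, delay = 50 ms
BDP in bits = 100 * 10^6 * 50 / 1000
BDP in bits = 5000000
BDP in bytes = 5000000 / 8 = 625000

625000


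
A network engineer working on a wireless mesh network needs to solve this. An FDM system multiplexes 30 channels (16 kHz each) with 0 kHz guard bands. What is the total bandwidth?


Given: 30 channels, 16 kHz each, guard = 0 kHz
Channel bandwidth = 30 * 16 = 480 kHz
Guard bands = 29 gaps * 0 kHz = 0 kHz
Total = 480 + 0 = 480 kHz

480


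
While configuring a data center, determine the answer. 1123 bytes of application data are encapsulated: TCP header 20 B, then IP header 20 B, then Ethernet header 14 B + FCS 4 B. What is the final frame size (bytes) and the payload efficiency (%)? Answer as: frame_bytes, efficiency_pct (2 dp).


TCP segment = 1123 + 20 = 1143 B
IP packet = 1143 + 20 = 1163 B
Ethernet frame = 1163 + 14 + 4 = 1181 B
Efficiency = app / frame = 1123 / 1181 = 0.950889 = 95.0889% -> 95.09% (2 dp)

1181, 95.09


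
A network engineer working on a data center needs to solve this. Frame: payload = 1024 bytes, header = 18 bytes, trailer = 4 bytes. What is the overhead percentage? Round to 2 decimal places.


Given: payload = 1024 B, header = 18 B, trailer = 4 B
Overhead bytes = header + trailer = 18 + 4 = 22
Total frame = payload + overhead = 1024 + 22 = 1046
Overhead % = 22 / 1046 * 100 = 2.1033% -> 2.10% (2 dp)

2.10


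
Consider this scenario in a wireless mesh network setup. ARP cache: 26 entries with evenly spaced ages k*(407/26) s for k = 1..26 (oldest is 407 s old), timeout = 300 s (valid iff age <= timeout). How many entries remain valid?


Ages are k * 407/26 s for k = 1..26 (spacing = 15.6538 s).
Entry k is valid iff k * 407/26 <= 300 iff k <= 26 * 300 / 407 = 19.1646
n_valid = floor(19.1646) = 19
(n_stale = 26 - 19 = 7)

19


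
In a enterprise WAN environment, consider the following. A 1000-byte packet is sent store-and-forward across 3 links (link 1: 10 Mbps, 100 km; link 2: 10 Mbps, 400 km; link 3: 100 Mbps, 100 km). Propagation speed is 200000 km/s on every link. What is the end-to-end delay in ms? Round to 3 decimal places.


Packet = 1000 bytes = 8000 bits. Store-and-forward: sum (t_trans + t_prop) per link.
Link 1: t_trans = 8000/(10*10^6) s = 0.8000 ms; t_prop = 100/200000 s = 0.5000 ms; subtotal = 1.3000 ms
Link 2: t_trans = 8000/(10*10^6) s = 0.8000 ms; t_prop = 400/200000 s = 2.0000 ms; subtotal = 2.8000 ms
Link 3: t_trans = 8000/(100*10^6) s = 0.0800 ms; t_prop = 100/200000 s = 0.5000 ms; subtotal = 0.5800 ms
End-to-end = 1.3000 + 2.8000 + 0.5800 = 4.6800 ms -> 4.680 ms (3 dp)

4.680


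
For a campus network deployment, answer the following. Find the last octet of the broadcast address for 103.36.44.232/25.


Given: IP = 103.36.44.232, prefix = /25
Host bits = 32 - 25 = 7
Network last octet = 232 AND mask = 128
Host part size = 2^7 - 1 = 127
Broadcast last octet = 128 OR 127 = 255

255


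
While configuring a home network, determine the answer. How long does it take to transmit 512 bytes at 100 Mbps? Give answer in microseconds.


Given: packet = 512 bytes, bandwidth = 100 Mbps
Packet in bits = 512 * 8 = 4096 bits
Bandwidth = 100 * 10^6 = 100000000 bps
Time = 4096 / 100000000 seconds
Time in us = 4096 * 10^6 / 100000000 = 40.96

40.96


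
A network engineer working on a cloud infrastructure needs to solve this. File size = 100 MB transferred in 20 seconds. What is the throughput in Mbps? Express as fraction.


Given: file = 100 MB, time = 20 s
File in Mb = 100 * 8 = 800 Mb
Throughput = 800 / 20 Mbps
Throughput = 40 Mbps

40


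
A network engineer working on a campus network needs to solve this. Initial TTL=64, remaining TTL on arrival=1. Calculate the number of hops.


Given: initial TTL = 64, received TTL = 1
Hops = initial TTL - received TTL
Hops = 64 - 1 = 63

63


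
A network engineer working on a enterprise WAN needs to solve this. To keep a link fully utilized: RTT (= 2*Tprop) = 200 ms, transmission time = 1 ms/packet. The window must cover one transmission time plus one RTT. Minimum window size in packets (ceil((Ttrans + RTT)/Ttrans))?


Given: Ttrans = 1 ms, RTT = 200 ms (= 2 * Tprop, Tprop = 100 ms)
Time until first ACK returns = Ttrans + RTT = 1 + 200 = 201 ms
Need W * Ttrans >= Ttrans + RTT  ->  W >= (Ttrans + RTT) / Ttrans
(Ttrans + RTT) / Ttrans = 201 / 1 = 201
W_min = ceil(201) = 201

201


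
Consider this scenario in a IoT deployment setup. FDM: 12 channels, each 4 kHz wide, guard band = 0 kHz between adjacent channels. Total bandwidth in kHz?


Given: 12 channels, 4 kHz each, guard = 0 kHz
Channel bandwidth = 12 * 4 = 48 kHz
Guard bands = 11 gaps * 0 kHz = 0 kHz
Total = 48 + 0 = 48 kHz

48


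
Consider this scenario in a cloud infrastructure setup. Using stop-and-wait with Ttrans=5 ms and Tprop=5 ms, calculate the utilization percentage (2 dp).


Given: Ttrans = 5 ms, Tprop = 5 ms
RTT = 2 * Tprop = 2 * 5 = 10 ms
U = Ttrans / (Ttrans + RTT)
U = 5 / (5 + 10)
U = 5 / 15 = 0.333333
U% = 33.33%

33.33


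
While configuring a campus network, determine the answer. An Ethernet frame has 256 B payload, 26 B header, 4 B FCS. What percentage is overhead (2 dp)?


Given: payload = 256 B, header = 26 B, trailer = 4 B
Overhead bytes = header + trailer = 26 + 4 = 30
Total frame = payload + overhead = 256 + 30 = 286
Overhead % = 30 / 286 * 100 = 10.4895% -> 10.49% (2 dp)

10.49


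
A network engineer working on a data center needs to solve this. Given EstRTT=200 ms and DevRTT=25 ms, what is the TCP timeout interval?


Given: EstRTT = 200 ms, DevRTT = 25 ms
Timeout = EstRTT + 4 * DevRTT
4 * DevRTT = 4 * 25 = 100
Timeout = 200 + 100 = 300 ms

300


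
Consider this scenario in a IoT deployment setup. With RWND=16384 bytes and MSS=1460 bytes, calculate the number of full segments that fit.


Given: RWND = 16384 bytes, MSS = 1460 bytes
Full segments = floor(RWND / MSS)
Full segments = floor(16384 / 1460)
Full segments = floor(11.2219) = 11

11


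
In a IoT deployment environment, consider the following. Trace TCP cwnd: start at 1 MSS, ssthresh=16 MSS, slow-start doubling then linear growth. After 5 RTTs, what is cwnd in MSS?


RTT 0: cwnd = 1 MSS (initial)
RTT 1: cwnd = 2 MSS (slow start, doubled)
RTT 2: cwnd = 4 MSS (slow start, doubled)
RTT 3: cwnd = 8 MSS (slow start, doubled)
RTT 4: cwnd = 16 MSS (slow start, doubled)
RTT 5: cwnd = 17 MSS (congestion avoidance, +1)

17


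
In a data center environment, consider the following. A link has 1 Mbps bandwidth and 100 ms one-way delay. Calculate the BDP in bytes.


Given: bandwidth = 1 Mbps, delay = 100 ms
BDP in bits = 1 * 10^6 * 100 / 1000
BDP in bits = 100000
BDP in bytes = 100000 / 8 = 12500

12500


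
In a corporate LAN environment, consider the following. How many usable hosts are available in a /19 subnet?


Given: subnet mask /19
Host bits = 32 - 19 = 13
Total addresses = 2^13 = 8192
Usable hosts = 8192 - 2 (network + broadcast) = 8190

8190


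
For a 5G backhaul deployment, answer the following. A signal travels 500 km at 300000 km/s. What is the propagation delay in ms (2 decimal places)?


Given: distance = 500 km, speed = 300000 km/s
Delay = distance / speed = 500 / 300000 seconds
Delay in ms = 500 * 1000 / 300000
Delay = 1.6667 ms
Rounded to 2 dp = 1.67 ms

1.67


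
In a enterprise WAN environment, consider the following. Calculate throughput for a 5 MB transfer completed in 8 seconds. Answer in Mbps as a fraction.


Given: file = 5 MB, time = 8 s
File in Mb = 5 * 8 = 40 Mb
Throughput = 40 / 8 Mbps
Throughput = 5 Mbps

5


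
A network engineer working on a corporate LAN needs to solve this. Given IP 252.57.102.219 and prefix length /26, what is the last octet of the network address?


Given: IP = 252.57.102.219, prefix = /26
Subnet mask = 255.255.255.192
Last octet of IP: 219
Last octet of mask: 192
Network last octet = 219 AND 192 = 192

192


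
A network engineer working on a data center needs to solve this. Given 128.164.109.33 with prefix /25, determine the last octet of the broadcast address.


Given: IP = 128.164.109.33, prefix = /25
Host bits = 32 - 25 = 7
Network last octet = 33 AND mask = 0
Host part size = 2^7 - 1 = 127
Broadcast last octet = 0 OR 127 = 127

127


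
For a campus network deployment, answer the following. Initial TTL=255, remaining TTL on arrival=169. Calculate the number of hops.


Given: initial TTL = 255, received TTL = 169
Hops = initial TTL - received TTL
Hops = 255 - 169 = 86

86


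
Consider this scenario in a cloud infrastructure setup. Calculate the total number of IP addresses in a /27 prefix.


Given: CIDR prefix /27
Host bits = 32 - 27 = 5
Total addresses = 2^5 = 32

32


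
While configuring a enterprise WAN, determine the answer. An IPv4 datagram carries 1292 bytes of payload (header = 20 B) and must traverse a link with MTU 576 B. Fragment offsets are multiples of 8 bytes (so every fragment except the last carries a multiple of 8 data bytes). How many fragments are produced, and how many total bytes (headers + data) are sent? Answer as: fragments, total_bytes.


Max data per non-final fragment = floor((MTU - header)/8)*8 = floor((576 - 20)/8)*8 = floor(556/8)*8 = 552 B
Final fragment needs no 8-byte alignment: it can carry up to MTU - header = 556 B
Non-final fragments needed = ceil((payload - 556) / 552) = ceil(736/552) = ceil(1.3333) = 2
Number of fragments = 2 + 1 = 3
Fragment sizes (data): 2 * 552 B + 188 B (last, 188 <= 556 OK)
Total bytes sent = payload + n_frags * header = 1292 + 3*20 = 1292 + 60 = 1352 B

3, 1352


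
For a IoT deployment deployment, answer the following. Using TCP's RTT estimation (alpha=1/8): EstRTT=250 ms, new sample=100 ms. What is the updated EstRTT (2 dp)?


Given: EstRTT = 250 ms, SampleRTT = 100 ms, alpha = 1/8
New EstRTT = (1 - alpha) * EstRTT + alpha * SampleRTT
(7/8) * 250 = 218.75
(1/8) * 100 = 12.5
New EstRTT = 218.75 + 12.5 = 231.25 ms -> 231.25 ms (2 dp)

231.25


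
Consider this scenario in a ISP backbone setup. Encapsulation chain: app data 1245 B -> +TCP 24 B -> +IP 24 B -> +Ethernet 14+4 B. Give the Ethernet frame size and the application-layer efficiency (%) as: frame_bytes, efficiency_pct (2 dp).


TCP segment = 1245 + 24 = 1269 B
IP packet = 1269 + 24 = 1293 B
Ethernet frame = 1293 + 14 + 4 = 1311 B
Efficiency = app / frame = 1245 / 1311 = 0.949657 = 94.9657% -> 94.97% (2 dp)

1311, 94.97


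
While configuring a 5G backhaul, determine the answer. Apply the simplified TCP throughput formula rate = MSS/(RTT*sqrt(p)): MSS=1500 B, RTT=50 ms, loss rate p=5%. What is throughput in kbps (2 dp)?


Given: MSS = 1500 bytes, RTT = 50 ms, loss = 5%
RTT in seconds = 50 / 1000 = 0.05
Loss rate = 5% = 0.05
sqrt(loss) = sqrt(0.05) = 0.223606797750
Throughput (bytes/s) = 1500 / (0.05 * 0.223606797750) = 134164.0786
Throughput (kbps) = 134164.0786 * 8 / 1000 = 1073.312629 -> 1073.31 kbps (2 dp)

1073.31


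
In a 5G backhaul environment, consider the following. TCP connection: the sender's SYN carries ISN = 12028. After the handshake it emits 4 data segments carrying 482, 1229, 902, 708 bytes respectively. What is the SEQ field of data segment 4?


The SYN occupies sequence number ISN = 12028, so the first data byte is ISN + 1 = 12029.
SEQ of data segment i = (ISN + 1) + sum of payload sizes of segments 1..i-1.
Segment 1: SEQ = 12029, payload = 482 bytes
Segment 2: SEQ = 12511, payload = 1229 bytes
Segment 3: SEQ = 13740, payload = 902 bytes
Segment 4: SEQ = 14642, payload = 708 bytes
SEQ of segment 4 = 12029 + 482 + 1229 + 902 = 14642

14642


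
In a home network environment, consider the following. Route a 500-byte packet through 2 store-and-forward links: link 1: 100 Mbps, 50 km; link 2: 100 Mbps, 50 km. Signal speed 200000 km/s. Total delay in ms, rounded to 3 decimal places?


Packet = 500 bytes = 4000 bits. Store-and-forward: sum (t_trans + t_prop) per link.
Link 1: t_trans = 4000/(100*10^6) s = 0.0400 ms; t_prop = 50/200000 s = 0.2500 ms; subtotal = 0.2900 ms
Link 2: t_trans = 4000/(100*10^6) s = 0.0400 ms; t_prop = 50/200000 s = 0.2500 ms; subtotal = 0.2900 ms
End-to-end = 0.2900 + 0.2900 = 0.5800 ms -> 0.580 ms (3 dp)

0.580


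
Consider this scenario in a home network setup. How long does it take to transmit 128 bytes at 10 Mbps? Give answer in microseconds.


Given: packet = 128 bytes, bandwidth = 10 Mbps
Packet in bits = 128 * 8 = 1024 bits
Bandwidth = 10 * 10^6 = 10000000 bps
Time = 1024 / 10000000 seconds
Time in us = 1024 * 10^6 / 10000000 = 102.4

102.4


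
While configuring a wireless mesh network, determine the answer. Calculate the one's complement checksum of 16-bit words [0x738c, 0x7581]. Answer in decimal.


Given words: [0x738c, 0x7581]
Step 1: Sum all words
Raw sum = 29580 + 30081 = 59661
One's complement = ~59661 & 0xFFFF = 5874

5874


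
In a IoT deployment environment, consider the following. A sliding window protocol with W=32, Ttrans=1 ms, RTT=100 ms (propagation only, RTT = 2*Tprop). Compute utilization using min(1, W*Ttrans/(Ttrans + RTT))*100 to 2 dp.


Given: W = 32, Ttrans = 1 ms, RTT = 100 ms (= 2 * Tprop, Tprop = 50 ms)
Cycle time = Ttrans + RTT = 1 + 100 = 101 ms (first packet sent until its ACK returns)
W * Ttrans = 32 * 1 = 32 ms of sending per cycle
W * Ttrans / (Ttrans + RTT) = 32 / 101 = 0.316832
U = min(1, 0.316832) = 0.316832
U% = 31.68%

31.68


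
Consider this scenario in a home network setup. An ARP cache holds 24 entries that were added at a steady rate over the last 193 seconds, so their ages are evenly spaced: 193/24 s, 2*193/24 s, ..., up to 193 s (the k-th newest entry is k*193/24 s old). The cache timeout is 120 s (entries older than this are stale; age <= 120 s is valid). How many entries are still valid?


Ages are k * 193/24 s for k = 1..24 (spacing = 8.0417 s).
Entry k is valid iff k * 193/24 <= 120 iff k <= 24 * 120 / 193 = 14.9223
n_valid = floor(14.9223) = 14
(n_stale = 24 - 14 = 10)

14


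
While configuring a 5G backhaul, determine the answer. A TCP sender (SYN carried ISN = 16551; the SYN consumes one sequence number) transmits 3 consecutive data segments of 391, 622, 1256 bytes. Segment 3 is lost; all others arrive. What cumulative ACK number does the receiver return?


SYN uses sequence number 16551; first data byte = ISN + 1 = 16552.
Segment 1: SEQ = 16552, len = 391 B, covers [16552, 16942]
Segment 2: SEQ = 16943, len = 622 B, covers [16943, 17564]
Segment 3: SEQ = 17565, len = 1256 B, covers [17565, 18820] [LOST]
In-order data received: bytes [16552, 17564] (segments 1..2).
Segment 3 missing -> gap begins at byte 17565.
Cumulative ACK = next expected in-order byte = 16552 + 391 + 622 = 17565

17565


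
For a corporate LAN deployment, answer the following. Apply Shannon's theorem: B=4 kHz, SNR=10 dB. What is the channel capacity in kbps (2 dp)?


Given: B = 4 kHz, SNR = 10 dB
SNR linear = 10^(10/10) = 10
1 + SNR = 11
log2(11) = 3.4594316186
C = 4 * 1000 * 3.4594316186 = 13837.7265 bps
C = 13.837726 kbps -> 13.84 kbps (2 dp)

13.84


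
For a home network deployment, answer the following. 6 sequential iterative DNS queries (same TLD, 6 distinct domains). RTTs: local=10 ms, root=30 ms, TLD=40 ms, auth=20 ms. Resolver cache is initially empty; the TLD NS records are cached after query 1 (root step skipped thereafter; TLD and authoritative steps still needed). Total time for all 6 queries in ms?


Lookup 1 (cold cache): local + root + TLD + auth = 10 + 30 + 40 + 20 = 100 ms
Lookups 2..6 (TLD NS cached -> skip root; new domain -> still ask TLD and auth): local + TLD + auth = 10 + 40 + 20 = 70 ms each
Remaining 5 lookups: 5 * 70 = 350 ms
Total = 100 + 350 = 450 ms

450


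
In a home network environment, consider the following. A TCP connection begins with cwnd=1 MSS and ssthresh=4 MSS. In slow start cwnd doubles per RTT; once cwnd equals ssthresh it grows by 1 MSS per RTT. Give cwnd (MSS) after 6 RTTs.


RTT 0: cwnd = 1 MSS (initial)
RTT 1: cwnd = 2 MSS (slow start, doubled)
RTT 2: cwnd = 4 MSS (slow start, doubled)
RTT 3: cwnd = 5 MSS (congestion avoidance, +1)
RTT 4: cwnd = 6 MSS (congestion avoidance, +1)
RTT 5: cwnd = 7 MSS (congestion avoidance, +1)
RTT 6: cwnd = 8 MSS (congestion avoidance, +1)

8


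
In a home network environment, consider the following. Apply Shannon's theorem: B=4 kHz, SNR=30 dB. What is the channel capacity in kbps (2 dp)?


Given: B = 4 kHz, SNR = 30 dB
SNR linear = 10^(30/10) = 1000
1 + SNR = 1001
log2(1001) = 9.9672262588
C = 4 * 1000 * 9.9672262588 = 39868.9050 bps
C = 39.868905 kbps -> 39.87 kbps (2 dp)

39.87


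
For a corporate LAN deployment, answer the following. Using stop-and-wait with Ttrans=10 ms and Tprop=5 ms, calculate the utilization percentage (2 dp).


Given: Ttrans = 10 ms, Tprop = 5 ms
RTT = 2 * Tprop = 2 * 5 = 10 ms
U = Ttrans / (Ttrans + RTT)
U = 10 / (10 + 10)
U = 10 / 20 = 0.5
U% = 50.00%

50.00


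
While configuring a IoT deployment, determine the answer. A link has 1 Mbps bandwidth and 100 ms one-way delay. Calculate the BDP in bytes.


Given: bandwidth = 1 Mbps, delay = 100 ms
BDP in bits = 1 * 10^6 * 100 / 1000
BDP in bits = 100000
BDP in bytes = 100000 / 8 = 12500

12500


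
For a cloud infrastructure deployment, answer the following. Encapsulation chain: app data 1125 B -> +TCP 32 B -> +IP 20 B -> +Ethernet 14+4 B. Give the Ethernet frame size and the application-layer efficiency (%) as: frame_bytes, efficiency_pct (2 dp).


TCP segment = 1125 + 32 = 1157 B
IP packet = 1157 + 20 = 1177 B
Ethernet frame = 1177 + 14 + 4 = 1195 B
Efficiency = app / frame = 1125 / 1195 = 0.941423 = 94.1423% -> 94.14% (2 dp)

1195, 94.14


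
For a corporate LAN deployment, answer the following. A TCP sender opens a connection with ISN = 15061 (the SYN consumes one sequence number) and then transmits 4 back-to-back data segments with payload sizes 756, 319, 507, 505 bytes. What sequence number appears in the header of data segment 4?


The SYN occupies sequence number ISN = 15061, so the first data byte is ISN + 1 = 15062.
SEQ of data segment i = (ISN + 1) + sum of payload sizes of segments 1..i-1.
Segment 1: SEQ = 15062, payload = 756 bytes
Segment 2: SEQ = 15818, payload = 319 bytes
Segment 3: SEQ = 16137, payload = 507 bytes
Segment 4: SEQ = 16644, payload = 505 bytes
SEQ of segment 4 = 15062 + 756 + 319 + 507 = 16644

16644


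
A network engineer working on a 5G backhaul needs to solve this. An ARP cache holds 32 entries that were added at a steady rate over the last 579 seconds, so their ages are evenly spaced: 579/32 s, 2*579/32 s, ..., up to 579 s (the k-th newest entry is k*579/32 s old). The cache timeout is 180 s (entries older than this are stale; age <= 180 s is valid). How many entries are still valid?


Ages are k * 579/32 s for k = 1..32 (spacing = 18.0938 s).
Entry k is valid iff k * 579/32 <= 180 iff k <= 32 * 180 / 579 = 9.9482
n_valid = floor(9.9482) = 9
(n_stale = 32 - 9 = 23)

9


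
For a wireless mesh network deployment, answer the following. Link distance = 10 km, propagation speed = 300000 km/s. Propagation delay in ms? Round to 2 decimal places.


Given: distance = 10 km, speed = 300000 km/s
Delay = distance / speed = 10 / 300000 seconds
Delay in ms = 10 * 1000 / 300000
Delay = 0.0333 ms
Rounded to 2 dp = 0.03 ms

0.03


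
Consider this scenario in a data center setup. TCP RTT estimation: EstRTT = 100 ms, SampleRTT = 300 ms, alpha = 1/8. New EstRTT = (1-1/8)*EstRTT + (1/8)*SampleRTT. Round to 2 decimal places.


Given: EstRTT = 100 ms, SampleRTT = 300 ms, alpha = 1/8
New EstRTT = (1 - alpha) * EstRTT + alpha * SampleRTT
(7/8) * 100 = 87.5
(1/8) * 300 = 37.5
New EstRTT = 87.5 + 37.5 = 125 ms -> 125.00 ms (2 dp)

125.00


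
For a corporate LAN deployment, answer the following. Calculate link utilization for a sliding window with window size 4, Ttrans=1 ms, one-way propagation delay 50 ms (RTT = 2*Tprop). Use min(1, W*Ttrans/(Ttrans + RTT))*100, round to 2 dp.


Given: W = 4, Ttrans = 1 ms, RTT = 100 ms (= 2 * Tprop, Tprop = 50 ms)
Cycle time = Ttrans + RTT = 1 + 100 = 101 ms (first packet sent until its ACK returns)
W * Ttrans = 4 * 1 = 4 ms of sending per cycle
W * Ttrans / (Ttrans + RTT) = 4 / 101 = 0.039604
U = min(1, 0.039604) = 0.039604
U% = 3.96%

3.96


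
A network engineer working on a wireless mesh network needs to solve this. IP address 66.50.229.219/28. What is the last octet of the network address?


Given: IP = 66.50.229.219, prefix = /28
Subnet mask = 255.255.255.240
Last octet of IP: 219
Last octet of mask: 240
Network last octet = 219 AND 240 = 208

208


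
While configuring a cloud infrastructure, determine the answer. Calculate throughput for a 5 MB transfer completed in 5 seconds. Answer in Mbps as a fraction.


Given: file = 5 MB, time = 5 s
File in Mb = 5 * 8 = 40 Mb
Throughput = 40 / 5 Mbps
Throughput = 8 Mbps

8


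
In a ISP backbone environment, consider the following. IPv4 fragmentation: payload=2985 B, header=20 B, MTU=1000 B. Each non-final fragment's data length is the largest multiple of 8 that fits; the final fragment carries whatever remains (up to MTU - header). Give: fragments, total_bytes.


Max data per non-final fragment = floor((MTU - header)/8)*8 = floor((1000 - 20)/8)*8 = floor(980/8)*8 = 976 B
Final fragment needs no 8-byte alignment: it can carry up to MTU - header = 980 B
Non-final fragments needed = ceil((payload - 980) / 976) = ceil(2005/976) = ceil(2.0543) = 3
Number of fragments = 3 + 1 = 4
Fragment sizes (data): 3 * 976 B + 57 B (last, 57 <= 980 OK)
Total bytes sent = payload + n_frags * header = 2985 + 4*20 = 2985 + 80 = 3065 B

4, 3065


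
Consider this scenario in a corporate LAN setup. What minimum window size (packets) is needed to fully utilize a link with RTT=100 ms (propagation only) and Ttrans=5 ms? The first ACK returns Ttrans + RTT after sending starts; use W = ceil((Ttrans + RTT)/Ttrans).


Given: Ttrans = 5 ms, RTT = 100 ms (= 2 * Tprop, Tprop = 50 ms)
Time until first ACK returns = Ttrans + RTT = 5 + 100 = 105 ms
Need W * Ttrans >= Ttrans + RTT  ->  W >= (Ttrans + RTT) / Ttrans
(Ttrans + RTT) / Ttrans = 105 / 5 = 21
W_min = ceil(21) = 21

21


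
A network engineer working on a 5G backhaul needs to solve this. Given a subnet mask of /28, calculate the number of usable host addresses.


Given: subnet mask /28
Host bits = 32 - 28 = 4
Total addresses = 2^4 = 16
Usable hosts = 16 - 2 (network + broadcast) = 14

14


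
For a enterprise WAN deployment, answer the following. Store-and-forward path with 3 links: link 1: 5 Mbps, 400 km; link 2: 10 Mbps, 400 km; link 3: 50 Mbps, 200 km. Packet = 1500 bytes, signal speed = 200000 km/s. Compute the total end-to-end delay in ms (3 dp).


Packet = 1500 bytes = 12000 bits. Store-and-forward: sum (t_trans + t_prop) per link.
Link 1: t_trans = 12000/(5*10^6) s = 2.4000 ms; t_prop = 400/200000 s = 2.0000 ms; subtotal = 4.4000 ms
Link 2: t_trans = 12000/(10*10^6) s = 1.2000 ms; t_prop = 400/200000 s = 2.0000 ms; subtotal = 3.2000 ms
Link 3: t_trans = 12000/(50*10^6) s = 0.2400 ms; t_prop = 200/200000 s = 1.0000 ms; subtotal = 1.2400 ms
End-to-end = 4.4000 + 3.2000 + 1.2400 = 8.8400 ms -> 8.840 ms (3 dp)

8.840


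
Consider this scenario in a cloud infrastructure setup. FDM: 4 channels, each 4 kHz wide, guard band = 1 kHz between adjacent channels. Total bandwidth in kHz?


Given: 4 channels, 4 kHz each, guard = 1 kHz
Channel bandwidth = 4 * 4 = 16 kHz
Guard bands = 3 gaps * 1 kHz = 3 kHz
Total = 16 + 3 = 19 kHz

19


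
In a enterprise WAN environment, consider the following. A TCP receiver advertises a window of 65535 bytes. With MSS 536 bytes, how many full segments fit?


Given: RWND = 65535 bytes, MSS = 536 bytes
Full segments = floor(RWND / MSS)
Full segments = floor(65535 / 536)
Full segments = floor(122.2668) = 122

122


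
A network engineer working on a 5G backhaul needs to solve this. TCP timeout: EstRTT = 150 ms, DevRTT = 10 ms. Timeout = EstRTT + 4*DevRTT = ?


Given: EstRTT = 150 ms, DevRTT = 10 ms
Timeout = EstRTT + 4 * DevRTT
4 * DevRTT = 4 * 10 = 40
Timeout = 150 + 40 = 190 ms

190


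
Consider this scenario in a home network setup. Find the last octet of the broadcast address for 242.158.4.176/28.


Given: IP = 242.158.4.176, prefix = /28
Host bits = 32 - 28 = 4
Network last octet = 176 AND mask = 176
Host part size = 2^4 - 1 = 15
Broadcast last octet = 176 OR 15 = 191

191


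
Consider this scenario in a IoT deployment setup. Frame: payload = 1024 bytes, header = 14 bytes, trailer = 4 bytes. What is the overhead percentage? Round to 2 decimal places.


Given: payload = 1024 B, header = 14 B, trailer = 4 B
Overhead bytes = header + trailer = 14 + 4 = 18
Total frame = payload + overhead = 1024 + 18 = 1042
Overhead % = 18 / 1042 * 100 = 1.7274% -> 1.73% (2 dp)

1.73


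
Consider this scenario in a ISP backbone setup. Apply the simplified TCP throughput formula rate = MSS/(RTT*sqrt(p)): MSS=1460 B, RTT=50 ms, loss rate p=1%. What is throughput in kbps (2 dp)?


Given: MSS = 1460 bytes, RTT = 50 ms, loss = 1%
RTT in seconds = 50 / 1000 = 0.05
Loss rate = 1% = 0.01
sqrt(loss) = sqrt(0.01) = 0.1
Throughput (bytes/s) = 1460 / (0.05 * 0.1) = 292000.0000
Throughput (kbps) = 292000.0000 * 8 / 1000 = 2336.000000 -> 2336.00 kbps (2 dp)

2336.00


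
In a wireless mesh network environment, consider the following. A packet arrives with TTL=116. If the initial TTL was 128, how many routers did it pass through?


Given: initial TTL = 128, received TTL = 116
Hops = initial TTL - received TTL
Hops = 128 - 116 = 12

12


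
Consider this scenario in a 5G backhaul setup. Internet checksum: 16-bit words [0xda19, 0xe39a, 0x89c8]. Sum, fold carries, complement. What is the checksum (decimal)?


Given words: [0xda19, 0xe39a, 0x89c8]
Step 1: Sum all words
Raw sum = 55833 + 58266 + 35272 = 149371
Step 2: Fold carry: (18299 + 2) = 18301
One's complement = ~18301 & 0xFFFF = 47234

47234


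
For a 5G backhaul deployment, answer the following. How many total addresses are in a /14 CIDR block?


Given: CIDR prefix /14
Host bits = 32 - 14 = 18
Total addresses = 2^18 = 262144

262144


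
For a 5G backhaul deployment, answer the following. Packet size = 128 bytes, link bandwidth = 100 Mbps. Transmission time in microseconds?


Given: packet = 128 bytes, bandwidth = 100 Mbps
Packet in bits = 128 * 8 = 1024 bits
Bandwidth = 100 * 10^6 = 100000000 bps
Time = 1024 / 100000000 seconds
Time in us = 1024 * 10^6 / 100000000 = 10.24

10.24


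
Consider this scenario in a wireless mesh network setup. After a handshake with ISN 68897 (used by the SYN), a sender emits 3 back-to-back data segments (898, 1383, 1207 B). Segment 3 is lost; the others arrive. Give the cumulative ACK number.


SYN uses sequence number 68897; first data byte = ISN + 1 = 68898.
Segment 1: SEQ = 68898, len = 898 B, covers [68898, 69795]
Segment 2: SEQ = 69796, len = 1383 B, covers [69796, 71178]
Segment 3: SEQ = 71179, len = 1207 B, covers [71179, 72385] [LOST]
In-order data received: bytes [68898, 71178] (segments 1..2).
Segment 3 missing -> gap begins at byte 71179.
Cumulative ACK = next expected in-order byte = 68898 + 898 + 1383 = 71179

71179


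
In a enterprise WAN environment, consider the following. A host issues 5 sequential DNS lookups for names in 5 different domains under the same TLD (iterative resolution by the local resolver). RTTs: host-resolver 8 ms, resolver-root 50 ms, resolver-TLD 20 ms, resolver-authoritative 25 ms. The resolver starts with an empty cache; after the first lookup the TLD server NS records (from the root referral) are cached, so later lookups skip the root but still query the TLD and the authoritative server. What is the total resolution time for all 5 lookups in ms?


Lookup 1 (cold cache): local + root + TLD + auth = 8 + 50 + 20 + 25 = 103 ms
Lookups 2..5 (TLD NS cached -> skip root; new domain -> still ask TLD and auth): local + TLD + auth = 8 + 20 + 25 = 53 ms each
Remaining 4 lookups: 4 * 53 = 212 ms
Total = 103 + 212 = 315 ms

315


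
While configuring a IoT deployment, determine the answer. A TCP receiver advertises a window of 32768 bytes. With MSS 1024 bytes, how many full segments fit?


Given: RWND = 32768 bytes, MSS = 1024 bytes
Full segments = floor(RWND / MSS)
Full segments = floor(32768 / 1024)
Full segments = floor(32.0) = 32

32


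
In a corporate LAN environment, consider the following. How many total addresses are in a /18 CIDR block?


Given: CIDR prefix /18
Host bits = 32 - 18 = 14
Total addresses = 2^14 = 16384

16384


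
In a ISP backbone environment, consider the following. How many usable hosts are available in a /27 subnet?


Given: subnet mask /27
Host bits = 32 - 27 = 5
Total addresses = 2^5 = 32
Usable hosts = 32 - 2 (network + broadcast) = 30

30


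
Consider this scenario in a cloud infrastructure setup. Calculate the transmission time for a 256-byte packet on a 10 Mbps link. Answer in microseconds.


Given: packet = 256 bytes, bandwidth = 10 Mbps
Packet in bits = 256 * 8 = 2048 bits
Bandwidth = 10 * 10^6 = 10000000 bps
Time = 2048 / 10000000 seconds
Time in us = 2048 * 10^6 / 10000000 = 204.8

204.8


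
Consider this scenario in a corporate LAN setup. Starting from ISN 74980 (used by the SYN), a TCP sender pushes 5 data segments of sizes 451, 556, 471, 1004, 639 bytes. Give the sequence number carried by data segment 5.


The SYN occupies sequence number ISN = 74980, so the first data byte is ISN + 1 = 74981.
SEQ of data segment i = (ISN + 1) + sum of payload sizes of segments 1..i-1.
Segment 1: SEQ = 74981, payload = 451 bytes
Segment 2: SEQ = 75432, payload = 556 bytes
Segment 3: SEQ = 75988, payload = 471 bytes
Segment 4: SEQ = 76459, payload = 1004 bytes
Segment 5: SEQ = 77463, payload = 639 bytes
SEQ of segment 5 = 74981 + 451 + 556 + 471 + 1004 = 77463

77463


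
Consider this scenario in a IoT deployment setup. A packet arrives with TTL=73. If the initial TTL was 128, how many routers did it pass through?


Given: initial TTL = 128, received TTL = 73
Hops = initial TTL - received TTL
Hops = 128 - 73 = 55

55


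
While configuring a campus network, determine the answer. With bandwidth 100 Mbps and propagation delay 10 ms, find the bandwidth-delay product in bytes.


Given: bandwidth = 100 Mbps, delay = 10 ms
BDP in bits = 100 * 10^6 * 10 / 1000
BDP in bits = 1000000
BDP in bytes = 1000000 / 8 = 125000

125000


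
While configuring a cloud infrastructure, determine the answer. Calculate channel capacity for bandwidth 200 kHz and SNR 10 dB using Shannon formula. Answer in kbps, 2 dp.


Given: B = 200 kHz, SNR = 10 dB
SNR linear = 10^(10/10) = 10
1 + SNR = 11
log2(11) = 3.4594316186
C = 200 * 1000 * 3.4594316186 = 691886.3237 bps
C = 691.886324 kbps -> 691.89 kbps (2 dp)

691.89


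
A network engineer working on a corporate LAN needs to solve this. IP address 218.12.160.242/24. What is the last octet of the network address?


Given: IP = 218.12.160.242, prefix = /24
Subnet mask = 255.255.255.0
Last octet of IP: 242
Last octet of mask: 0
Network last octet = 242 AND 0 = 0

0


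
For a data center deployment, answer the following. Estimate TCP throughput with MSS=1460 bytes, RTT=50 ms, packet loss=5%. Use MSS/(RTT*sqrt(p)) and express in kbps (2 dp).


Given: MSS = 1460 bytes, RTT = 50 ms, loss = 5%
RTT in seconds = 50 / 1000 = 0.05
Loss rate = 5% = 0.05
sqrt(loss) = sqrt(0.05) = 0.223606797750
Throughput (bytes/s) = 1460 / (0.05 * 0.223606797750) = 130586.3699
Throughput (kbps) = 130586.3699 * 8 / 1000 = 1044.690959 -> 1044.69 kbps (2 dp)

1044.69


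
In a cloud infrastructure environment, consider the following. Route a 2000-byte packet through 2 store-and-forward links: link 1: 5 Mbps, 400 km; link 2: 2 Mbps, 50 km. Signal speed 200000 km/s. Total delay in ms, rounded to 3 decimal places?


Packet = 2000 bytes = 16000 bits. Store-and-forward: sum (t_trans + t_prop) per link.
Link 1: t_trans = 16000/(5*10^6) s = 3.2000 ms; t_prop = 400/200000 s = 2.0000 ms; subtotal = 5.2000 ms
Link 2: t_trans = 16000/(2*10^6) s = 8.0000 ms; t_prop = 50/200000 s = 0.2500 ms; subtotal = 8.2500 ms
End-to-end = 5.2000 + 8.2500 = 13.4500 ms -> 13.450 ms (3 dp)

13.450


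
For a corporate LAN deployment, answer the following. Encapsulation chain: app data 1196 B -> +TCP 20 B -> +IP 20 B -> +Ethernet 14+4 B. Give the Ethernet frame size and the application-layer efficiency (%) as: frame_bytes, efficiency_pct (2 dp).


TCP segment = 1196 + 20 = 1216 B
IP packet = 1216 + 20 = 1236 B
Ethernet frame = 1236 + 14 + 4 = 1254 B
Efficiency = app / frame = 1196 / 1254 = 0.953748 = 95.3748% -> 95.37% (2 dp)

1254, 95.37


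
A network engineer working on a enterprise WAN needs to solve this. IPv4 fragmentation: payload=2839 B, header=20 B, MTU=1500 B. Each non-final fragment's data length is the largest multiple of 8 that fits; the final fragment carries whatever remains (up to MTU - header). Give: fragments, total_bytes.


Max data per non-final fragment = floor((MTU - header)/8)*8 = floor((1500 - 20)/8)*8 = floor(1480/8)*8 = 1480 B
Final fragment needs no 8-byte alignment: it can carry up to MTU - header = 1480 B
Non-final fragments needed = ceil((payload - 1480) / 1480) = ceil(1359/1480) = ceil(0.9182) = 1
Number of fragments = 1 + 1 = 2
Fragment sizes (data): 1 * 1480 B + 1359 B (last, 1359 <= 1480 OK)
Total bytes sent = payload + n_frags * header = 2839 + 2*20 = 2839 + 40 = 2879 B

2, 2879
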